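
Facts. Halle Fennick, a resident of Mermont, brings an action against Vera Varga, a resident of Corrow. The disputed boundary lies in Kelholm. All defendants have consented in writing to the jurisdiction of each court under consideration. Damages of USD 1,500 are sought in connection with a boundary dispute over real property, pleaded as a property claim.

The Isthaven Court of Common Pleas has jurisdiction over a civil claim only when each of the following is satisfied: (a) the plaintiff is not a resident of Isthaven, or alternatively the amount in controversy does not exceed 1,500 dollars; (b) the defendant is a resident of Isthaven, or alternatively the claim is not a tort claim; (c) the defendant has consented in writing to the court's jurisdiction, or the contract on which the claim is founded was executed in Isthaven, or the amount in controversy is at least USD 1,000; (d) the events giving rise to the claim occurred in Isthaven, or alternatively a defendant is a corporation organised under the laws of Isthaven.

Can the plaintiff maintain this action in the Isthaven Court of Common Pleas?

The Isthaven Court of Common Pleas:
  (a) The plaintiff resides in Mermont, which is not Isthaven, so this disjunct is met. Condition met.
  (b) The claim is a property claim, not a tort claim, so this disjunct is met. Satisfied.
  (c) Every defendant has filed written consent, so one alternative holds. Met.
  (d) The operative events occurred in Kelholm, not Isthaven; no defendant is a corporation — no alternative holds. Fails.
  → No jurisdiction.

No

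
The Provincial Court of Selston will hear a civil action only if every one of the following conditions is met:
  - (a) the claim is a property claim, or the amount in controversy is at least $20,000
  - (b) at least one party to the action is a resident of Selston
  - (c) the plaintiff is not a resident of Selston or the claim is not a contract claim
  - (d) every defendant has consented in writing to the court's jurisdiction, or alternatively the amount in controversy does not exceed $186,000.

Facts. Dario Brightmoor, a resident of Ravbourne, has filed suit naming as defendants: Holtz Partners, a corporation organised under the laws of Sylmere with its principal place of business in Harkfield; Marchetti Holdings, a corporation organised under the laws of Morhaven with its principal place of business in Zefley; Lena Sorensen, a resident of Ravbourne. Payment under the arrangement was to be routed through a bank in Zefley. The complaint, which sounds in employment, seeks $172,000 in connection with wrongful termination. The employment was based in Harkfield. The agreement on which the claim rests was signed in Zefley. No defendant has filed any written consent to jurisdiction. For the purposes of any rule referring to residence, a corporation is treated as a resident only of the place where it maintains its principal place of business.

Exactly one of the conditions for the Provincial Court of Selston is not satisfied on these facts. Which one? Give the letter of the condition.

(b)

The Provincial Court of Selston:
  (a) The amount in controversy is $172,000, which meets the USD 20,000 floor, which satisfies one of the alternatives. Satisfied.
  (b) No party resides in Selston. Condition not met.
  (c) The plaintiff resides in Ravbourne, which is not Selston, which satisfies one of the alternatives. Met.
  (d) The amount in controversy is $172,000, within the USD 186,000 ceiling, so this disjunct is met. Satisfied.
Only condition (b) fails.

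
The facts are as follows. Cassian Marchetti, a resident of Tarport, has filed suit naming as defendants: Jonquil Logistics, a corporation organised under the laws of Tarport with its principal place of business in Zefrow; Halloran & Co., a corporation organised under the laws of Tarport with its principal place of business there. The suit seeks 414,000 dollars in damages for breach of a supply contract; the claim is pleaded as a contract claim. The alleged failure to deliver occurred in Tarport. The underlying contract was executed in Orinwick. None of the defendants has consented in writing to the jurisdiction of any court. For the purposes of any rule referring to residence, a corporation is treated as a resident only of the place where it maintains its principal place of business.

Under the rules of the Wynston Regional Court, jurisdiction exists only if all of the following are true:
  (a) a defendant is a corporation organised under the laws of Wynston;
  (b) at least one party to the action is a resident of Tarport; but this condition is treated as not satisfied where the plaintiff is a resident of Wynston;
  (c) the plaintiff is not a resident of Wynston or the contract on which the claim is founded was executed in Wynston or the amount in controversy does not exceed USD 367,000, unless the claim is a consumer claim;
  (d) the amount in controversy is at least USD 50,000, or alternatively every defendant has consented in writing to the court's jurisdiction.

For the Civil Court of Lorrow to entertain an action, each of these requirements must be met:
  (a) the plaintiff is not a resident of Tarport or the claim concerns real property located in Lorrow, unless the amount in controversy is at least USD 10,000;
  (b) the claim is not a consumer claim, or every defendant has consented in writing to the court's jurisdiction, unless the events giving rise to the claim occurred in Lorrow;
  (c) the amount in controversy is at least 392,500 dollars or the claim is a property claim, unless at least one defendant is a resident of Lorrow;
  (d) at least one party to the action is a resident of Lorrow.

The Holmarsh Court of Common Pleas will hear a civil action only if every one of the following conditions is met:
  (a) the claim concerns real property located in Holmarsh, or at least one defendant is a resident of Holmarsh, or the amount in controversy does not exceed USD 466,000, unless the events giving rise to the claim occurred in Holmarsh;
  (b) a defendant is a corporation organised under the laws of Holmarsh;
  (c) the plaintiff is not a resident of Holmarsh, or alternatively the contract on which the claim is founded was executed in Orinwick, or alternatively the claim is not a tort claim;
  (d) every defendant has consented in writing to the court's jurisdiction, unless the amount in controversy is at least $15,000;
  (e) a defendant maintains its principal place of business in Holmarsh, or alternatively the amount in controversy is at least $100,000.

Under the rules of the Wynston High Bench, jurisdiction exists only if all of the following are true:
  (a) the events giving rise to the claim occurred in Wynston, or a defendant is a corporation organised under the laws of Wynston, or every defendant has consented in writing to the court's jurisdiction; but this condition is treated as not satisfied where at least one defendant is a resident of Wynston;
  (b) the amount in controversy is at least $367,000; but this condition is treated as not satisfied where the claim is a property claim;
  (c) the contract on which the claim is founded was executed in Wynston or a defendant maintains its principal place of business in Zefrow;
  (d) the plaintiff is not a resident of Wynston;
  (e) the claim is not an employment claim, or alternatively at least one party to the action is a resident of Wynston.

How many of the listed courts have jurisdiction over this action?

The Wynston Regional Court:
  (a) The corporate defendant(s) are organised in Tarport, not Wynston. Not satisfied.
  (b) Cassian Marchetti resides in Tarport. And the carve-out is inapplicable — the plaintiff resides in Tarport, not Wynston. Condition met.
  (c) The plaintiff resides in Tarport, which is not Wynston, which satisfies one of the alternatives. Met.
  (d) The amount in controversy is $414,000, which meets the USD 50,000 floor — that alternative is enough. Condition met.
  → Not every requirement is met — no jurisdiction.
The Civil Court of Lorrow:
  (a) The plaintiff resides in Tarport; the claim does not concern real property — none of the alternatives is met. The proviso rescues it, though: the amount in controversy is $414,000, which meets the $10,000 floor. Condition met.
  (b) The claim is a contract claim, not a consumer claim, so this disjunct is met. Met.
  (c) The amount in controversy is 414,000 dollars, which meets the $392,500 floor — that alternative is enough. Condition met.
  (d) No party resides in Lorrow. Fails.
  → No jurisdiction.
The Holmarsh Court of Common Pleas:
  (a) The amount in controversy is 414,000 dollars, within the 466,000 dollars ceiling — that alternative is enough. Satisfied.
  (b) The corporate defendant(s) are organised in Tarport, not Holmarsh. Condition not met.
  (c) The plaintiff resides in Tarport, which is not Holmarsh, which satisfies one of the alternatives. Condition met.
  (d) No such written consent has been filed. The proviso rescues it, though: the amount in controversy is 414,000 dollars, which meets the $15,000 floor. Met.
  (e) The amount in controversy is USD 414,000, which meets the $100,000 floor, so one alternative holds. Condition met.
  → At least one condition fails; no jurisdiction.
The Wynston High Bench:
  (a) The operative events occurred in Tarport, not Wynston; the corporate defendant(s) are organised in Tarport, not Wynston; no such written consent has been filed — none of the alternatives is met. Fails.
  (b) The amount in controversy is USD 414,000, which meets the $367,000 floor. The carve-out does not apply: the claim is a contract claim, not a property claim. Met.
  (c) Jonquil Logistics has its principal place of business in Zefrow, so this disjunct is met. Condition met.
  (d) The plaintiff resides in Tarport, which is not Wynston. Condition met.
  (e) The claim is a contract claim, not an employment claim — that alternative is enough. Condition met.
  → At least one condition fails; no jurisdiction.
No court satisfies all of its conditions.

0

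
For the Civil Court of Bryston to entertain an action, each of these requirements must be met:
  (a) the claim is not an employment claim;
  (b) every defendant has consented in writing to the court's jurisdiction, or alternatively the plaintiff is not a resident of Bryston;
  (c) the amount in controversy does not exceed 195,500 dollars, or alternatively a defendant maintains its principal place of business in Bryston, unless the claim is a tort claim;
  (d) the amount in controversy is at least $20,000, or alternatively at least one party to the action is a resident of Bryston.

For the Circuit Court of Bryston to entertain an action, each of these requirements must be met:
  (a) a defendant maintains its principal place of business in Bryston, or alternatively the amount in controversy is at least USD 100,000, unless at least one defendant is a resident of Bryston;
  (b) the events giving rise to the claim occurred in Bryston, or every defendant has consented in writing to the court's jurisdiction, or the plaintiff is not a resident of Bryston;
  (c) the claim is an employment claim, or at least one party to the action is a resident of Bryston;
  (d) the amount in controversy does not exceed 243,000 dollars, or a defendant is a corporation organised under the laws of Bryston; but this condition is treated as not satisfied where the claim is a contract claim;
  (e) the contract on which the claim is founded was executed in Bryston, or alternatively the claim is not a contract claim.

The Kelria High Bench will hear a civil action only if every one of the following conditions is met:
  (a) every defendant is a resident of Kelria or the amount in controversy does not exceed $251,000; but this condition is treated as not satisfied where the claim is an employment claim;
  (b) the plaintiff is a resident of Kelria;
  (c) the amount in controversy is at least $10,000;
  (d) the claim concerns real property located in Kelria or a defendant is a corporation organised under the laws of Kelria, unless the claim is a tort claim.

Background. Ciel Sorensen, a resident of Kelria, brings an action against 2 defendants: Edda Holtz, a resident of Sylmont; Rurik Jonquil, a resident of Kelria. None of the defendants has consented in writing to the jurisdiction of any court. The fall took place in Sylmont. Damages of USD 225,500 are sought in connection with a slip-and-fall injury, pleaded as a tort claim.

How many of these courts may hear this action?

2

The Civil Court of Bryston:
  (a) The claim is a tort claim, not an employment claim. Condition met.
  (b) The plaintiff resides in Kelria, which is not Bryston, so one alternative holds. Condition met.
  (c) The amount in controversy is USD 225,500, above the USD 195,500 ceiling; no defendant is a corporation — no alternative holds. But the claim is a tort claim, and the 'unless' clause therefore excuses the requirement. Condition met.
  (d) The amount in controversy is $225,500, which meets the $20,000 floor — that alternative is enough. Met.
  → All conditions met; jurisdiction exists.
The Circuit Court of Bryston:
  (a) The amount in controversy is $225,500, which meets the USD 100,000 floor, so this disjunct is met. Condition met.
  (b) The plaintiff resides in Kelria, which is not Bryston, so one alternative holds. Met.
  (c) The claim is a tort claim, not an employment claim; no party resides in Bryston — no alternative holds. Not satisfied.
  (d) The amount in controversy is USD 225,500, within the 243,000 dollars ceiling, so one alternative holds. The carve-out does not apply: the claim is a tort claim, not a contract claim. Satisfied.
  (e) The claim is a tort claim, not a contract claim — that alternative is enough. Met.
  → The court lacks jurisdiction.
The Kelria High Bench:
  (a) The amount in controversy is USD 225,500, within the USD 251,000 ceiling, which satisfies one of the alternatives. The exception is not triggered, since the claim is a tort claim, not an employment claim. Condition met.
  (b) The plaintiff resides in Kelria. Satisfied.
  (c) The amount in controversy is $225,500, which meets the $10,000 floor. Condition met.
  (d) The claim does not concern real property; no defendant is a corporation — none of the alternatives is met. The proviso rescues it, though: the claim is a tort claim. Satisfied.
  → The court has jurisdiction.
Courts with jurisdiction: the Civil Court of Bryston, the Kelria High Bench — 2 in total.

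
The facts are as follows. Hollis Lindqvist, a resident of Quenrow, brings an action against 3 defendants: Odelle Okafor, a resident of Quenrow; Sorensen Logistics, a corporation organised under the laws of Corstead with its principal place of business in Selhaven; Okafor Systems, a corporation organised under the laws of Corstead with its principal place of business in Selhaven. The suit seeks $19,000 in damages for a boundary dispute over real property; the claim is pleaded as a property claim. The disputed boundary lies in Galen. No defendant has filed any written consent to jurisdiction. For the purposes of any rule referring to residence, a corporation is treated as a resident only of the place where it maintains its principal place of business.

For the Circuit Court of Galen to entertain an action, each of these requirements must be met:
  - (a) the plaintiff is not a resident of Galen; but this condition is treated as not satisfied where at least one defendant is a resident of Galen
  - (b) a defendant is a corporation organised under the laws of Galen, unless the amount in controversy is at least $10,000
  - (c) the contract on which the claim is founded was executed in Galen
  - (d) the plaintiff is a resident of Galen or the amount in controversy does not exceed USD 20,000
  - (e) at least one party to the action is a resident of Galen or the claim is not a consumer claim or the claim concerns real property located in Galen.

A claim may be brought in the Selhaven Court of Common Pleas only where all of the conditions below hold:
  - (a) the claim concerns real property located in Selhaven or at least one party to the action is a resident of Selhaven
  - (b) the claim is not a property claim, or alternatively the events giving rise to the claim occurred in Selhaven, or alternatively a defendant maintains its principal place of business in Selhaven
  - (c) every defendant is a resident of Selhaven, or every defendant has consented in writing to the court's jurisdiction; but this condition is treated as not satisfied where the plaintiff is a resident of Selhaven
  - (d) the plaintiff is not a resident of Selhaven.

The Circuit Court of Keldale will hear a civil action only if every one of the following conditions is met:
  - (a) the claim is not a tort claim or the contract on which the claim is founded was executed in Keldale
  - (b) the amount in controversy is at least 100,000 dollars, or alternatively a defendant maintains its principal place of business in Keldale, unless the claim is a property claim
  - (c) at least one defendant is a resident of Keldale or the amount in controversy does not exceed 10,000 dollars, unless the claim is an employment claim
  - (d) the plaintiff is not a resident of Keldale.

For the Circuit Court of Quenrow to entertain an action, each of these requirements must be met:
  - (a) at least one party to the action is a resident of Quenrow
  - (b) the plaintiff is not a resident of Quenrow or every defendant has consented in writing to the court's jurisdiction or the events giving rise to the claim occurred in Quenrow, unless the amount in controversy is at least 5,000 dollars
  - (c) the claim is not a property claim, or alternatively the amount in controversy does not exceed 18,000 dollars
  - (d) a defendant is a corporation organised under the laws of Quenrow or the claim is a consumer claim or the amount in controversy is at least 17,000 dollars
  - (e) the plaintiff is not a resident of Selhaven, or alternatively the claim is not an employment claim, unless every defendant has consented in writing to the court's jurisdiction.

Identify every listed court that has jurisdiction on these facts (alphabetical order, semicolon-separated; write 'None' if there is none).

The Circuit Court of Galen:
  (a) The plaintiff resides in Quenrow, which is not Galen. And the carve-out is inapplicable — no defendant resides in Galen (they reside in Quenrow, Selhaven, Selhaven). Satisfied.
  (b) The corporate defendant(s) are organised in Corstead, not Galen. The proviso rescues it, though: the amount in controversy is USD 19,000, which meets the 10,000 dollars floor. Condition met.
  (c) No contract (and hence no place of execution) is alleged. Condition not met.
  (d) The amount in controversy is $19,000, within the $20,000 ceiling, so one alternative holds. Satisfied.
  (e) The claim is a property claim, not a consumer claim, which satisfies one of the alternatives. Condition met.
  → Not every requirement is met — no jurisdiction.
The Selhaven Court of Common Pleas:
  (a) Sorensen Logistics resides in Selhaven, which satisfies one of the alternatives. Condition met.
  (b) Sorensen Logistics has its principal place of business in Selhaven, so this disjunct is met. Met.
  (c) The defendants reside as follows — Odelle Okafor in Quenrow, Sorensen Logistics in Selhaven, Okafor Systems in Selhaven — not all in Selhaven; no such written consent has been filed — none of the alternatives is met. Not met.
  (d) The plaintiff resides in Quenrow, which is not Selhaven. Condition met.
  → At least one condition fails; no jurisdiction.
The Circuit Court of Keldale:
  (a) The claim is a property claim, not a tort claim, so one alternative holds. Condition met.
  (b) The amount in controversy is 19,000 dollars, below the $100,000 floor; the corporate defendant(s) have their principal place of business in Selhaven, not Keldale — every alternative fails. But the claim is a property claim, and the 'unless' clause therefore excuses the requirement. Met.
  (c) No defendant resides in Keldale (they reside in Quenrow, Selhaven, Selhaven); the amount in controversy is $19,000, above the $10,000 ceiling — none of the alternatives is met. Nor does the 'unless' clause help: the claim is a property claim, not an employment claim. Fails.
  (d) The plaintiff resides in Quenrow, which is not Keldale. Satisfied.
  → The court lacks jurisdiction.
The Circuit Court of Quenrow:
  (a) Hollis Lindqvist resides in Quenrow. Satisfied.
  (b) The plaintiff resides in Quenrow; no such written consent has been filed; the operative events occurred in Galen, not Quenrow — no alternative holds. But the amount in controversy is 19,000 dollars, which meets the $5,000 floor, and the 'unless' clause therefore excuses the requirement. Satisfied.
  (c) The claim is a property claim; the amount in controversy is USD 19,000, above the USD 18,000 ceiling — none of the alternatives is met. Not satisfied.
  (d) The amount in controversy is $19,000, which meets the 17,000 dollars floor — that alternative is enough. Met.
  (e) The plaintiff resides in Quenrow, which is not Selhaven — that alternative is enough. Met.
  → At least one condition fails; no jurisdiction.

None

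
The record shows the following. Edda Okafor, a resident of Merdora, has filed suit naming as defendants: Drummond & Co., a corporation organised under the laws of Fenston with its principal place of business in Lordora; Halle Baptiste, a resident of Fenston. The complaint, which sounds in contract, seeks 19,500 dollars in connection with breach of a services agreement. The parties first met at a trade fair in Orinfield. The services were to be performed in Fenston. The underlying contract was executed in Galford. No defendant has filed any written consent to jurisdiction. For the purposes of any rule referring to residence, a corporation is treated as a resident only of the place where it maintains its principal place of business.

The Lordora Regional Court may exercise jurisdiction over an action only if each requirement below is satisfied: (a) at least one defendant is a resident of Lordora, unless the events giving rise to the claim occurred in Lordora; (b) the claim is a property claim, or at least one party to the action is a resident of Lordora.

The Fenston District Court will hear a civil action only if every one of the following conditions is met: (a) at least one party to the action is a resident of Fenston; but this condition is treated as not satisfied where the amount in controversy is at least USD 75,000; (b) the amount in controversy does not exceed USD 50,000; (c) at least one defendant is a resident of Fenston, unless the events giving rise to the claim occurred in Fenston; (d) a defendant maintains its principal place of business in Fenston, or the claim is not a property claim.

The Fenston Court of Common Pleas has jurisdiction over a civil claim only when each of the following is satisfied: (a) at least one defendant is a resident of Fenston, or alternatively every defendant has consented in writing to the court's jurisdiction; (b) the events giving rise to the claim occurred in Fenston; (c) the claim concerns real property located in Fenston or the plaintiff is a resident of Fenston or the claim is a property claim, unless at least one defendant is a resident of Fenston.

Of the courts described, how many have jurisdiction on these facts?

The Lordora Regional Court:
  (a) Drummond & Co. resides in Lordora. Condition met.
  (b) Drummond & Co. resides in Lordora, so this disjunct is met. Condition met.
  → Jurisdiction lies.
The Fenston District Court:
  (a) Halle Baptiste resides in Fenston. And the carve-out is inapplicable — the amount in controversy is USD 19,500, below the USD 75,000 floor. Condition met.
  (b) The amount in controversy is USD 19,500, within the 50,000 dollars ceiling. Condition met.
  (c) Halle Baptiste resides in Fenston. Met.
  (d) The claim is a contract claim, not a property claim — that alternative is enough. Condition met.
  → Every requirement is satisfied — jurisdiction.
The Fenston Court of Common Pleas:
  (a) Halle Baptiste resides in Fenston — that alternative is enough. Satisfied.
  (b) The operative events occurred in Fenston. Met.
  (c) The claim does not concern real property; the plaintiff resides in Merdora, not Fenston; the claim is a contract claim, not a property claim — every alternative fails. However, Halle Baptiste resides in Fenston, so the 'unless' proviso supplies this condition. Met.
  → The court has jurisdiction.
Courts with jurisdiction: the Lordora Regional Court, the Fenston District Court, the Fenston Court of Common Pleas — 3 in total.

3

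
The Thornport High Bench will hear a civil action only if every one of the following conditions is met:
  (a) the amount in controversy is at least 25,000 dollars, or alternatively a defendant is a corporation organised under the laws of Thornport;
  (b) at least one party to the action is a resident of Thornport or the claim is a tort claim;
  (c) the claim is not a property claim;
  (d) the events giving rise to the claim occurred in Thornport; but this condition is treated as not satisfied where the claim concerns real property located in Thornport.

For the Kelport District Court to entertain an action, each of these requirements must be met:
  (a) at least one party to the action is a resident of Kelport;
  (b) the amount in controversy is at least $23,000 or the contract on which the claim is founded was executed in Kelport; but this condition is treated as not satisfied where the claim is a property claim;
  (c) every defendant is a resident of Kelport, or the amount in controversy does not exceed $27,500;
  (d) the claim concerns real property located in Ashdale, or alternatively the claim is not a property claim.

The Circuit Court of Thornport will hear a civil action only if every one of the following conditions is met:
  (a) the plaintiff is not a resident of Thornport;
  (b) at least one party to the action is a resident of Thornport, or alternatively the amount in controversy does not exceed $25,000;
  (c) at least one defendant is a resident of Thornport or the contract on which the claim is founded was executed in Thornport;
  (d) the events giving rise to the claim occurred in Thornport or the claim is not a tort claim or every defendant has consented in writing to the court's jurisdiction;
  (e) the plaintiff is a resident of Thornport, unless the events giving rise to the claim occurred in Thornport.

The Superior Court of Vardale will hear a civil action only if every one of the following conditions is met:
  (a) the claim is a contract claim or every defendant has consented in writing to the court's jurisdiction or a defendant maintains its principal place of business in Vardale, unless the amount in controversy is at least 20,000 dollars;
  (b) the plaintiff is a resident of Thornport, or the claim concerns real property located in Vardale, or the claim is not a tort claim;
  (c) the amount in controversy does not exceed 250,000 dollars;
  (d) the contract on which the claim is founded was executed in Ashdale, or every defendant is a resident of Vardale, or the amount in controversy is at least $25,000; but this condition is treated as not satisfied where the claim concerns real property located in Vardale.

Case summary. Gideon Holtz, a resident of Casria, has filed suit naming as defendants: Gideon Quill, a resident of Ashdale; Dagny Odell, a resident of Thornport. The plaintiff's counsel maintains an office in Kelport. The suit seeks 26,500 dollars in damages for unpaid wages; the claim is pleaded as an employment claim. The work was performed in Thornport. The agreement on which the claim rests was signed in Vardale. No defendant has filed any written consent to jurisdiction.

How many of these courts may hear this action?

3

The Thornport High Bench:
  (a) The amount in controversy is USD 26,500, which meets the USD 25,000 floor, so this disjunct is met. Met.
  (b) Dagny Odell resides in Thornport, which satisfies one of the alternatives. Met.
  (c) The claim is an employment claim, not a property claim. Condition met.
  (d) The operative events occurred in Thornport. The carve-out does not apply: the claim does not concern real property. Met.
  → All conditions met; jurisdiction exists.
The Kelport District Court:
  (a) No party resides in Kelport. Not met.
  (b) The amount in controversy is 26,500 dollars, which meets the $23,000 floor, so one alternative holds. The carve-out does not apply: the claim is an employment claim, not a property claim. Condition met.
  (c) The amount in controversy is 26,500 dollars, within the $27,500 ceiling, which satisfies one of the alternatives. Met.
  (d) The claim is an employment claim, not a property claim, so this disjunct is met. Condition met.
  → Not every requirement is met — no jurisdiction.
The Circuit Court of Thornport:
  (a) The plaintiff resides in Casria, which is not Thornport. Met.
  (b) Dagny Odell resides in Thornport, so one alternative holds. Condition met.
  (c) Dagny Odell resides in Thornport — that alternative is enough. Met.
  (d) The operative events occurred in Thornport, so this disjunct is met. Condition met.
  (e) The plaintiff resides in Casria, not Thornport. But the operative events occurred in Thornport, and the 'unless' clause therefore excuses the requirement. Met.
  → The court has jurisdiction.
The Superior Court of Vardale:
  (a) The claim is an employment claim, not a contract claim; no such written consent has been filed; no defendant is a corporation — none of the alternatives is met. The proviso rescues it, though: the amount in controversy is 26,500 dollars, which meets the 20,000 dollars floor. Satisfied.
  (b) The claim is an employment claim, not a tort claim — that alternative is enough. Met.
  (c) The amount in controversy is 26,500 dollars, within the USD 250,000 ceiling. Condition met.
  (d) The amount in controversy is 26,500 dollars, which meets the USD 25,000 floor, which satisfies one of the alternatives. And the carve-out is inapplicable — the claim does not concern real property. Met.
  → Jurisdiction lies.
Courts with jurisdiction: the Thornport High Bench, the Circuit Court of Thornport, the Superior Court of Vardale — 3 in total.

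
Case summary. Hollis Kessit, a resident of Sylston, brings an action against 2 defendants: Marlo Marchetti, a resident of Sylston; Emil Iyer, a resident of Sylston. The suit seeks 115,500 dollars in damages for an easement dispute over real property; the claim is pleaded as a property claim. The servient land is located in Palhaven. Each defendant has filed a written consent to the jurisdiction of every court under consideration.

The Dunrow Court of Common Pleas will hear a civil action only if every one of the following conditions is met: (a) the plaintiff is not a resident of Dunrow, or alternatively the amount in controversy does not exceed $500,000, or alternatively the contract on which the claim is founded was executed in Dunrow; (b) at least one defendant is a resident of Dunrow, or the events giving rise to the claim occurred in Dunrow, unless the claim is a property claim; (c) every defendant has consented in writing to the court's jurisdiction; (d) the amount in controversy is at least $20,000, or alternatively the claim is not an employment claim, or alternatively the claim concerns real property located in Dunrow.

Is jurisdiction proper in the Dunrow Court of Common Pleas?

The Dunrow Court of Common Pleas:
  (a) The plaintiff resides in Sylston, which is not Dunrow, so this disjunct is met. Met.
  (b) No defendant resides in Dunrow (they reside in Sylston, Sylston); the operative events occurred in Palhaven, not Dunrow — every alternative fails. However, the claim is a property claim, so the 'unless' proviso supplies this condition. Met.
  (c) Every defendant has filed written consent. Satisfied.
  (d) The amount in controversy is $115,500, which meets the $20,000 floor, which satisfies one of the alternatives. Met.
  → Every requirement is satisfied — jurisdiction.

Yes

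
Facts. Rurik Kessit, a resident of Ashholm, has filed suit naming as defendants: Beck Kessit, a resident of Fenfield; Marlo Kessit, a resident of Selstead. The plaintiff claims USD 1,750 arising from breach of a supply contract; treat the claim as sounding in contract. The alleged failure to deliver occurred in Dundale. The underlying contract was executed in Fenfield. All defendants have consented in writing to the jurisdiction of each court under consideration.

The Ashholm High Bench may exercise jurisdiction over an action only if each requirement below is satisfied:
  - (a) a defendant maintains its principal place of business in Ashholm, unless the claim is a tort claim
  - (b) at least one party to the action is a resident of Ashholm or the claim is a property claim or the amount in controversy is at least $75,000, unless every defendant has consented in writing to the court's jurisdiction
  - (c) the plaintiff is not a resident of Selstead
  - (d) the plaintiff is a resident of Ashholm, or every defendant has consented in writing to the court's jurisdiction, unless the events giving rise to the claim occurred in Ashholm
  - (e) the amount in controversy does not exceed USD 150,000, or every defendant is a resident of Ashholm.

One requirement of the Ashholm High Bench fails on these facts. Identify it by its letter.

(a)

The Ashholm High Bench:
  (a) No defendant is a corporation. The proviso offers no rescue either, since the claim is a contract claim, not a tort claim. Condition not met.
  (b) Rurik Kessit resides in Ashholm, which satisfies one of the alternatives. Satisfied.
  (c) The plaintiff resides in Ashholm, which is not Selstead. Satisfied.
  (d) The plaintiff resides in Ashholm, which satisfies one of the alternatives. Satisfied.
  (e) The amount in controversy is USD 1,750, within the USD 150,000 ceiling, so one alternative holds. Condition met.
Only condition (a) fails.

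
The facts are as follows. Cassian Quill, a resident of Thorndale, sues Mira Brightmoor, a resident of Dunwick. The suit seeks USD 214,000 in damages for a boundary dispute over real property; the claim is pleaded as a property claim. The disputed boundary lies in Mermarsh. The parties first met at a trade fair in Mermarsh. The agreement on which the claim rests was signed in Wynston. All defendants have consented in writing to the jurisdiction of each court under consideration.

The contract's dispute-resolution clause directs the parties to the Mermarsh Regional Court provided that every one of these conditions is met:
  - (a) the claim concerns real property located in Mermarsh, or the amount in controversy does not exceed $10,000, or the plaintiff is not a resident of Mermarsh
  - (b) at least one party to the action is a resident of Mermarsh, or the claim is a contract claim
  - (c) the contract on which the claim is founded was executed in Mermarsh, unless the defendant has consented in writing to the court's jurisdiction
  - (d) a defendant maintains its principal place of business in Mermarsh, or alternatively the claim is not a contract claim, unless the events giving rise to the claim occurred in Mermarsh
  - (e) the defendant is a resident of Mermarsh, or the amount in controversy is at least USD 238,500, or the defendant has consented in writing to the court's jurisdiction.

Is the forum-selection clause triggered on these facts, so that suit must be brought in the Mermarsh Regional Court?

No

The Mermarsh Regional Court:
  (a) The property lies in Mermarsh, so this disjunct is met. Met.
  (b) No party resides in Mermarsh; the claim is a property claim, not a contract claim — no alternative holds. Not satisfied.
  (c) The contract was executed in Wynston, not Mermarsh. The proviso rescues it, though: every defendant has filed written consent. Satisfied.
  (d) The claim is a property claim, not a contract claim, so this disjunct is met. Met.
  (e) Every defendant has filed written consent, which satisfies one of the alternatives. Satisfied.
  → The clause does not apply.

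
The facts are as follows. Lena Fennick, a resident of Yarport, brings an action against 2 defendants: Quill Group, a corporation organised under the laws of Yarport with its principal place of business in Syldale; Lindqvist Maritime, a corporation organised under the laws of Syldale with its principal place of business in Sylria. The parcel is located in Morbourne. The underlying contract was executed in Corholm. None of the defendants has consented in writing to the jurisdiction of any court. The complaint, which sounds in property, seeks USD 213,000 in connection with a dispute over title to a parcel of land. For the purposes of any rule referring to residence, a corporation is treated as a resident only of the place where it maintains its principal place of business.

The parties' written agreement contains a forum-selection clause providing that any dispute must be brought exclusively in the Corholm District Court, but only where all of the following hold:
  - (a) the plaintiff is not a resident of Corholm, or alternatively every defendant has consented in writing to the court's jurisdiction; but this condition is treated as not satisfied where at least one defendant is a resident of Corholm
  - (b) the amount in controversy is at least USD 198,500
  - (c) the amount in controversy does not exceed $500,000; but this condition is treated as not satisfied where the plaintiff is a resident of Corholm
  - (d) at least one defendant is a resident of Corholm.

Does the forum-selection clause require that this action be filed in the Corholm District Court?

The Corholm District Court:
  (a) The plaintiff resides in Yarport, which is not Corholm, so one alternative holds. And the carve-out is inapplicable — no defendant resides in Corholm (they reside in Syldale, Sylria). Satisfied.
  (b) The amount in controversy is USD 213,000, which meets the 198,500 dollars floor. Satisfied.
  (c) The amount in controversy is 213,000 dollars, within the 500,000 dollars ceiling. And the carve-out is inapplicable — the plaintiff resides in Yarport, not Corholm. Condition met.
  (d) No defendant resides in Corholm (they reside in Syldale, Sylria). Condition not met.
  → Forum clause is not triggered.

No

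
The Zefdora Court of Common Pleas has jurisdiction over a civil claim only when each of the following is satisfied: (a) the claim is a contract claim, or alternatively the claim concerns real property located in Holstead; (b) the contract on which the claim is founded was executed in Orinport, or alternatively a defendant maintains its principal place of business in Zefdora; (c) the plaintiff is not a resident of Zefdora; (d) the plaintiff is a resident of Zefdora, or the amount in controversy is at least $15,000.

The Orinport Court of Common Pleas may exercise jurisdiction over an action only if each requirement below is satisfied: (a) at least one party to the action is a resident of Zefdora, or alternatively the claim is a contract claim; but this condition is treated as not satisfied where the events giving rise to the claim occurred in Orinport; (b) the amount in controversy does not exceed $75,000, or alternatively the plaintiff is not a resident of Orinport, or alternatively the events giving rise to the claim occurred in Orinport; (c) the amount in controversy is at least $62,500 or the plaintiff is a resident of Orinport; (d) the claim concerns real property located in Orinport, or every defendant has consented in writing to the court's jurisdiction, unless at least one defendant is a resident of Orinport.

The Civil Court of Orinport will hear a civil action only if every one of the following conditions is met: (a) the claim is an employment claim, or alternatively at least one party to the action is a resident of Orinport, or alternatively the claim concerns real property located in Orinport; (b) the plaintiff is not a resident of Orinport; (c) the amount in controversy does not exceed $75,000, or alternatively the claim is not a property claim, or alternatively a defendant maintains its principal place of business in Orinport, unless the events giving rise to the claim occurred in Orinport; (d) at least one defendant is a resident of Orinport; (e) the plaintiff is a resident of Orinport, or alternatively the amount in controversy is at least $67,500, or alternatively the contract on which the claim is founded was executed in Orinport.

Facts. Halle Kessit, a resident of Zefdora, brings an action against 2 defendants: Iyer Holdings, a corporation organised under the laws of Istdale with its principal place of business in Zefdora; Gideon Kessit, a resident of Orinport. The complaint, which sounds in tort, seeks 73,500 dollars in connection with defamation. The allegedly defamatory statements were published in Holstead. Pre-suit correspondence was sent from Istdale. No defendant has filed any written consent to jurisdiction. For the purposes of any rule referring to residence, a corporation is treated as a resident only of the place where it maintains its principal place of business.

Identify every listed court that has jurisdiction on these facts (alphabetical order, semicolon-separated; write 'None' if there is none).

the Civil Court of Orinport; the Orinport Court of Common Pleas

The Zefdora Court of Common Pleas:
  (a) The claim is a tort claim, not a contract claim; the claim does not concern real property — no alternative holds. Fails.
  (b) Iyer Holdings has its principal place of business in Zefdora, so one alternative holds. Met.
  (c) The plaintiff resides in Zefdora. Condition not met.
  (d) The plaintiff resides in Zefdora, so one alternative holds. Met.
  → Not every requirement is met — no jurisdiction.
The Orinport Court of Common Pleas:
  (a) Halle Kessit resides in Zefdora, which satisfies one of the alternatives. The carve-out does not apply: the operative events occurred in Holstead, not Orinport. Condition met.
  (b) The amount in controversy is USD 73,500, within the 75,000 dollars ceiling, so one alternative holds. Condition met.
  (c) The amount in controversy is USD 73,500, which meets the $62,500 floor, so one alternative holds. Condition met.
  (d) The claim does not concern real property; no such written consent has been filed — no alternative holds. But Gideon Kessit resides in Orinport, and the 'unless' clause therefore excuses the requirement. Met.
  → Every requirement is satisfied — jurisdiction.
The Civil Court of Orinport:
  (a) Gideon Kessit resides in Orinport, so this disjunct is met. Met.
  (b) The plaintiff resides in Zefdora, which is not Orinport. Condition met.
  (c) The amount in controversy is USD 73,500, within the $75,000 ceiling, so one alternative holds. Condition met.
  (d) Gideon Kessit resides in Orinport. Condition met.
  (e) The amount in controversy is 73,500 dollars, which meets the USD 67,500 floor — that alternative is enough. Condition met.
  → All conditions met; jurisdiction exists.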